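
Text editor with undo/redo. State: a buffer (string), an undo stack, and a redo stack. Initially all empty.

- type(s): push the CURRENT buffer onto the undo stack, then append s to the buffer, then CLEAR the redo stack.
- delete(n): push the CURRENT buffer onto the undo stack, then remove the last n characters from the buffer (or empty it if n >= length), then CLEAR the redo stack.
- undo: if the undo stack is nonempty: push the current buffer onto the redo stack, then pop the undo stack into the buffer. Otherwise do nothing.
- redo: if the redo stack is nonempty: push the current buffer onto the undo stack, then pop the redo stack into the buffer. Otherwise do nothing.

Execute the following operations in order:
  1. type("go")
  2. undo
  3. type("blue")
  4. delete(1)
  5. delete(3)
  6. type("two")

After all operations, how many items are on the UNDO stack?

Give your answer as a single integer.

After op 1 (type): buf='go' undo_depth=1 redo_depth=0
After op 2 (undo): buf='(empty)' undo_depth=0 redo_depth=1
After op 3 (type): buf='blue' undo_depth=1 redo_depth=0
After op 4 (delete): buf='blu' undo_depth=2 redo_depth=0
After op 5 (delete): buf='(empty)' undo_depth=3 redo_depth=0
After op 6 (type): buf='two' undo_depth=4 redo_depth=0

Answer: 4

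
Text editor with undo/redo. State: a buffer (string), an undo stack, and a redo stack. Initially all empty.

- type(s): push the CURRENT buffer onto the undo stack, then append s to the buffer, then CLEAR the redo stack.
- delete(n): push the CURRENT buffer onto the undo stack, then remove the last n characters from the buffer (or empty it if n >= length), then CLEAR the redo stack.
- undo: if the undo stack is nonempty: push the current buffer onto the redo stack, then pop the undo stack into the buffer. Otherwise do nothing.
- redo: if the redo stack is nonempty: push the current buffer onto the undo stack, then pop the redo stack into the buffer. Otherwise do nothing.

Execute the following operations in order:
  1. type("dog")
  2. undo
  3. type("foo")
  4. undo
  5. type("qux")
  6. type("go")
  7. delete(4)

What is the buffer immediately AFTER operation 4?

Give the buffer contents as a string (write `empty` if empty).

Answer: empty

Derivation:
After op 1 (type): buf='dog' undo_depth=1 redo_depth=0
After op 2 (undo): buf='(empty)' undo_depth=0 redo_depth=1
After op 3 (type): buf='foo' undo_depth=1 redo_depth=0
After op 4 (undo): buf='(empty)' undo_depth=0 redo_depth=1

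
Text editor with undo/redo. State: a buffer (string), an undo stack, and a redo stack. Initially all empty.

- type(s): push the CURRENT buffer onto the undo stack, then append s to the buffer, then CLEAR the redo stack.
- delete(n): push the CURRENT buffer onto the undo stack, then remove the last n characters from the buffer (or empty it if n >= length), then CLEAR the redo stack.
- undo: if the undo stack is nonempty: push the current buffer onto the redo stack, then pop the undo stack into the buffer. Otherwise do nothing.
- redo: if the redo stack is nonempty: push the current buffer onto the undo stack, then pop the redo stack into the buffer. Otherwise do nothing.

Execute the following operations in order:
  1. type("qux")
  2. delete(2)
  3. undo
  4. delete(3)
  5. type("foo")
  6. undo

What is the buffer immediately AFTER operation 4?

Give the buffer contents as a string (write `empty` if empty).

Answer: empty

Derivation:
After op 1 (type): buf='qux' undo_depth=1 redo_depth=0
After op 2 (delete): buf='q' undo_depth=2 redo_depth=0
After op 3 (undo): buf='qux' undo_depth=1 redo_depth=1
After op 4 (delete): buf='(empty)' undo_depth=2 redo_depth=0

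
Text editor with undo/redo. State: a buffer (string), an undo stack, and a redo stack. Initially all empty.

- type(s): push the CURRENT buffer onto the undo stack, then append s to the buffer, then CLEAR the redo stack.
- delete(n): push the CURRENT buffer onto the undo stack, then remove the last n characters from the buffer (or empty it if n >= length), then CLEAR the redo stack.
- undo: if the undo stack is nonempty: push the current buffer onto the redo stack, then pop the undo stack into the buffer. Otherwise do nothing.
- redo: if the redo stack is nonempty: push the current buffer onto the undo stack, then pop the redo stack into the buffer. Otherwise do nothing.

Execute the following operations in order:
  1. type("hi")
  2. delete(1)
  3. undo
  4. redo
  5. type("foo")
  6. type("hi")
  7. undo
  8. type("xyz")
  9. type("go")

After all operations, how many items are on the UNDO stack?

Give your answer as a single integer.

After op 1 (type): buf='hi' undo_depth=1 redo_depth=0
After op 2 (delete): buf='h' undo_depth=2 redo_depth=0
After op 3 (undo): buf='hi' undo_depth=1 redo_depth=1
After op 4 (redo): buf='h' undo_depth=2 redo_depth=0
After op 5 (type): buf='hfoo' undo_depth=3 redo_depth=0
After op 6 (type): buf='hfoohi' undo_depth=4 redo_depth=0
After op 7 (undo): buf='hfoo' undo_depth=3 redo_depth=1
After op 8 (type): buf='hfooxyz' undo_depth=4 redo_depth=0
After op 9 (type): buf='hfooxyzgo' undo_depth=5 redo_depth=0

Answer: 5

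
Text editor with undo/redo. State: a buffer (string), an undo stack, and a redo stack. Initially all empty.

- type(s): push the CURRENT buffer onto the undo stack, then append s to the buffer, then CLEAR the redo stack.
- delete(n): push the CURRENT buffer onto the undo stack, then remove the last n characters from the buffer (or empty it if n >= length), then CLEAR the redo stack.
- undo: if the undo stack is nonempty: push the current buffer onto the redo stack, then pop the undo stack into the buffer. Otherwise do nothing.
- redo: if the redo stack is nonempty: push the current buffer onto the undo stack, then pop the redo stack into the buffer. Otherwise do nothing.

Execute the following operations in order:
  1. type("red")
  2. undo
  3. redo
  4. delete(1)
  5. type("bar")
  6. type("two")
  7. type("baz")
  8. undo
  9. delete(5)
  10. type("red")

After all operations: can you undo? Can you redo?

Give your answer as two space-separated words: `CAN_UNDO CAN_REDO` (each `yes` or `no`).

Answer: yes no

Derivation:
After op 1 (type): buf='red' undo_depth=1 redo_depth=0
After op 2 (undo): buf='(empty)' undo_depth=0 redo_depth=1
After op 3 (redo): buf='red' undo_depth=1 redo_depth=0
After op 4 (delete): buf='re' undo_depth=2 redo_depth=0
After op 5 (type): buf='rebar' undo_depth=3 redo_depth=0
After op 6 (type): buf='rebartwo' undo_depth=4 redo_depth=0
After op 7 (type): buf='rebartwobaz' undo_depth=5 redo_depth=0
After op 8 (undo): buf='rebartwo' undo_depth=4 redo_depth=1
After op 9 (delete): buf='reb' undo_depth=5 redo_depth=0
After op 10 (type): buf='rebred' undo_depth=6 redo_depth=0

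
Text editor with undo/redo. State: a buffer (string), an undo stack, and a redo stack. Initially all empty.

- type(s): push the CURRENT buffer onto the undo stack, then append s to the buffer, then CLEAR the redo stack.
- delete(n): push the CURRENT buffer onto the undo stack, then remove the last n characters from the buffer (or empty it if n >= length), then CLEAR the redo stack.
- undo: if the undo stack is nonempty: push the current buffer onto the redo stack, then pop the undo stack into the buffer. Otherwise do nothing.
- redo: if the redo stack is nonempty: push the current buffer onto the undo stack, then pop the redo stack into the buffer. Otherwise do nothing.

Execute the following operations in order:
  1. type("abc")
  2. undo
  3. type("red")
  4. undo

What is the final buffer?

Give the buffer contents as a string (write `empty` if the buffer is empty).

Answer: empty

Derivation:
After op 1 (type): buf='abc' undo_depth=1 redo_depth=0
After op 2 (undo): buf='(empty)' undo_depth=0 redo_depth=1
After op 3 (type): buf='red' undo_depth=1 redo_depth=0
After op 4 (undo): buf='(empty)' undo_depth=0 redo_depth=1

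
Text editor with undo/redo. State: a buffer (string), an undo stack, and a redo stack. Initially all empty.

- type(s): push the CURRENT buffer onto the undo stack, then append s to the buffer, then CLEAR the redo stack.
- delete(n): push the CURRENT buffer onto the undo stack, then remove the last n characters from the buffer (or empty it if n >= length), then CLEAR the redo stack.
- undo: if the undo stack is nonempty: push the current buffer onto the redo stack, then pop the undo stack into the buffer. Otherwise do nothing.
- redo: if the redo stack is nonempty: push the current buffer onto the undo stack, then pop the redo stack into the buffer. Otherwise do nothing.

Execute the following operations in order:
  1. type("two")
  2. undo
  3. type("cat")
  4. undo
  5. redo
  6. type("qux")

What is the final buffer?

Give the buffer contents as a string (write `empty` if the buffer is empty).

Answer: catqux

Derivation:
After op 1 (type): buf='two' undo_depth=1 redo_depth=0
After op 2 (undo): buf='(empty)' undo_depth=0 redo_depth=1
After op 3 (type): buf='cat' undo_depth=1 redo_depth=0
After op 4 (undo): buf='(empty)' undo_depth=0 redo_depth=1
After op 5 (redo): buf='cat' undo_depth=1 redo_depth=0
After op 6 (type): buf='catqux' undo_depth=2 redo_depth=0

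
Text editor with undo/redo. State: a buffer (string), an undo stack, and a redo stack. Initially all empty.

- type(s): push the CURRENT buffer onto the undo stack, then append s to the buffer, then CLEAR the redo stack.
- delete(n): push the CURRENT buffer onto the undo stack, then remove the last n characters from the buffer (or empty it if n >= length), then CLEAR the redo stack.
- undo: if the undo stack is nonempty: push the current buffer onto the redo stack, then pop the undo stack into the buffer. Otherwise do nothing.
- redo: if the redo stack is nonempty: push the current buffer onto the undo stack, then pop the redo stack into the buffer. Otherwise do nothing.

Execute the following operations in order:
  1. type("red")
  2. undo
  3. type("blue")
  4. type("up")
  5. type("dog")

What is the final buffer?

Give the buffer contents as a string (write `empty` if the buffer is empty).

Answer: blueupdog

Derivation:
After op 1 (type): buf='red' undo_depth=1 redo_depth=0
After op 2 (undo): buf='(empty)' undo_depth=0 redo_depth=1
After op 3 (type): buf='blue' undo_depth=1 redo_depth=0
After op 4 (type): buf='blueup' undo_depth=2 redo_depth=0
After op 5 (type): buf='blueupdog' undo_depth=3 redo_depth=0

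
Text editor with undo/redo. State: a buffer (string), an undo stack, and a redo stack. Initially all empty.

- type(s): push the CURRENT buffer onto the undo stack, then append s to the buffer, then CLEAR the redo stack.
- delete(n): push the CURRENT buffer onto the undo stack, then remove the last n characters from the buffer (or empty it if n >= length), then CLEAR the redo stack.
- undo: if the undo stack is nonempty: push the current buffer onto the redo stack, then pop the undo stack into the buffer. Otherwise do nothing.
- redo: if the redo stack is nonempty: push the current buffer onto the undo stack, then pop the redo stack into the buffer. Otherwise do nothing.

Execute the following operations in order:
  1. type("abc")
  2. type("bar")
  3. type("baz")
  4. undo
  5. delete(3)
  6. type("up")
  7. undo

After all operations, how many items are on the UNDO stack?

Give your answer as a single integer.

Answer: 3

Derivation:
After op 1 (type): buf='abc' undo_depth=1 redo_depth=0
After op 2 (type): buf='abcbar' undo_depth=2 redo_depth=0
After op 3 (type): buf='abcbarbaz' undo_depth=3 redo_depth=0
After op 4 (undo): buf='abcbar' undo_depth=2 redo_depth=1
After op 5 (delete): buf='abc' undo_depth=3 redo_depth=0
After op 6 (type): buf='abcup' undo_depth=4 redo_depth=0
After op 7 (undo): buf='abc' undo_depth=3 redo_depth=1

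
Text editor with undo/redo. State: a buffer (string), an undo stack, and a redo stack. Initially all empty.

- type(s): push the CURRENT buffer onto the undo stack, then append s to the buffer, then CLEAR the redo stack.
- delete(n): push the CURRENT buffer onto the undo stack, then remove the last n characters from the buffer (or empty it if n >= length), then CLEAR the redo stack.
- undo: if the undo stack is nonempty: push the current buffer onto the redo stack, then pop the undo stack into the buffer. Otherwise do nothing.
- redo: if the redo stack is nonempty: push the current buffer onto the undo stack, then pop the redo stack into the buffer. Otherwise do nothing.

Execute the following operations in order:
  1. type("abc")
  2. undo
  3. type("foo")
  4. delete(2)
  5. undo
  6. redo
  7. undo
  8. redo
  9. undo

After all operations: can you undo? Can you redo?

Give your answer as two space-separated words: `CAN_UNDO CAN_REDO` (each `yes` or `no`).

After op 1 (type): buf='abc' undo_depth=1 redo_depth=0
After op 2 (undo): buf='(empty)' undo_depth=0 redo_depth=1
After op 3 (type): buf='foo' undo_depth=1 redo_depth=0
After op 4 (delete): buf='f' undo_depth=2 redo_depth=0
After op 5 (undo): buf='foo' undo_depth=1 redo_depth=1
After op 6 (redo): buf='f' undo_depth=2 redo_depth=0
After op 7 (undo): buf='foo' undo_depth=1 redo_depth=1
After op 8 (redo): buf='f' undo_depth=2 redo_depth=0
After op 9 (undo): buf='foo' undo_depth=1 redo_depth=1

Answer: yes yes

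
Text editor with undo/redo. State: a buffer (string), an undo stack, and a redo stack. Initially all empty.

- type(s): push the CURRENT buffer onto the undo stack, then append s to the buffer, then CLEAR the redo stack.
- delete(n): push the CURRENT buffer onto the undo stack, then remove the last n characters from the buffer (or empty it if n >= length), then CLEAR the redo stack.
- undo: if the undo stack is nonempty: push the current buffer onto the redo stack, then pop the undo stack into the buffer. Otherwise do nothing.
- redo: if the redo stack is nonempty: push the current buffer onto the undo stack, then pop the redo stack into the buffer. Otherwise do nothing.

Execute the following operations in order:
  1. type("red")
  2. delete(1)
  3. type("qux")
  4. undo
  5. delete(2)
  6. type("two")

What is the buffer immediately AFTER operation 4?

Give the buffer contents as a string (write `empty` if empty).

Answer: re

Derivation:
After op 1 (type): buf='red' undo_depth=1 redo_depth=0
After op 2 (delete): buf='re' undo_depth=2 redo_depth=0
After op 3 (type): buf='requx' undo_depth=3 redo_depth=0
After op 4 (undo): buf='re' undo_depth=2 redo_depth=1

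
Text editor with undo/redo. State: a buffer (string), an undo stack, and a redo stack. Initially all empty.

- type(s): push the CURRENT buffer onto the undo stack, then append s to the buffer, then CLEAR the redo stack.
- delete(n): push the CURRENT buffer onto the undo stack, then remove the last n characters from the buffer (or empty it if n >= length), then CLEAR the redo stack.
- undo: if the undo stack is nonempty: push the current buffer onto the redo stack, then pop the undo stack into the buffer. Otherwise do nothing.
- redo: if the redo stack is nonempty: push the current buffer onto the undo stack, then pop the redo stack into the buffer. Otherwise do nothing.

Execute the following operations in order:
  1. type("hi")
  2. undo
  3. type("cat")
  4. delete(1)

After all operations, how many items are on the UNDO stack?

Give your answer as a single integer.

Answer: 2

Derivation:
After op 1 (type): buf='hi' undo_depth=1 redo_depth=0
After op 2 (undo): buf='(empty)' undo_depth=0 redo_depth=1
After op 3 (type): buf='cat' undo_depth=1 redo_depth=0
After op 4 (delete): buf='ca' undo_depth=2 redo_depth=0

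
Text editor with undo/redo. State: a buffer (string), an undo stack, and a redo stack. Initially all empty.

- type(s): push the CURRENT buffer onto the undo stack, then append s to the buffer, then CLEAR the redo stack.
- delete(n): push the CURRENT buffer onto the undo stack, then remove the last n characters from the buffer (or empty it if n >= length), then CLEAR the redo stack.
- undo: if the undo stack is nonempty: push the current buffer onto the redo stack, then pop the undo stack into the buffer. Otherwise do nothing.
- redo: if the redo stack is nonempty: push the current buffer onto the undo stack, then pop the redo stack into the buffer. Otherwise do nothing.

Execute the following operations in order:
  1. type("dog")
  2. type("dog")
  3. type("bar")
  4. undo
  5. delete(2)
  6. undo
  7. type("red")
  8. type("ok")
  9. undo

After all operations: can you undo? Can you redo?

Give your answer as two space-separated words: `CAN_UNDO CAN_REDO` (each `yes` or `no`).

Answer: yes yes

Derivation:
After op 1 (type): buf='dog' undo_depth=1 redo_depth=0
After op 2 (type): buf='dogdog' undo_depth=2 redo_depth=0
After op 3 (type): buf='dogdogbar' undo_depth=3 redo_depth=0
After op 4 (undo): buf='dogdog' undo_depth=2 redo_depth=1
After op 5 (delete): buf='dogd' undo_depth=3 redo_depth=0
After op 6 (undo): buf='dogdog' undo_depth=2 redo_depth=1
After op 7 (type): buf='dogdogred' undo_depth=3 redo_depth=0
After op 8 (type): buf='dogdogredok' undo_depth=4 redo_depth=0
After op 9 (undo): buf='dogdogred' undo_depth=3 redo_depth=1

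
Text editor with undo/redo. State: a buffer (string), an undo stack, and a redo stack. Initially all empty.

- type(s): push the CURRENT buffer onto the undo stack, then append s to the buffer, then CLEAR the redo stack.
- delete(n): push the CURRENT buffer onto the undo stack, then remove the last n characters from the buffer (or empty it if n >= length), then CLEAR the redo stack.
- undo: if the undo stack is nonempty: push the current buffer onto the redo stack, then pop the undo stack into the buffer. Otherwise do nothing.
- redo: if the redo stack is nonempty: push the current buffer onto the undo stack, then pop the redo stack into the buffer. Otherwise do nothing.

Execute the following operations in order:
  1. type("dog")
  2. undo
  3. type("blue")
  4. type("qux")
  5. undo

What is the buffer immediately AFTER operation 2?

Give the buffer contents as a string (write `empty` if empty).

After op 1 (type): buf='dog' undo_depth=1 redo_depth=0
After op 2 (undo): buf='(empty)' undo_depth=0 redo_depth=1

Answer: empty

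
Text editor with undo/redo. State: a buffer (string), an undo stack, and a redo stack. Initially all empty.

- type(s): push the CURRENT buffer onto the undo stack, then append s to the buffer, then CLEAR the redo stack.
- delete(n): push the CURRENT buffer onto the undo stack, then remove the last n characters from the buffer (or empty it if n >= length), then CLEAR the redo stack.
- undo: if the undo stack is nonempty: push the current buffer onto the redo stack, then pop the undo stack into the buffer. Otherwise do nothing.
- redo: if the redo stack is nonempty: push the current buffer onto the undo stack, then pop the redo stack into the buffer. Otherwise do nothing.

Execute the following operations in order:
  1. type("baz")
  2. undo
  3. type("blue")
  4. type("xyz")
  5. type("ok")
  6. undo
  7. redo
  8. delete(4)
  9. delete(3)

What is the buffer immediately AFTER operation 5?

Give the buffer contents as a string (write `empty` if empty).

After op 1 (type): buf='baz' undo_depth=1 redo_depth=0
After op 2 (undo): buf='(empty)' undo_depth=0 redo_depth=1
After op 3 (type): buf='blue' undo_depth=1 redo_depth=0
After op 4 (type): buf='bluexyz' undo_depth=2 redo_depth=0
After op 5 (type): buf='bluexyzok' undo_depth=3 redo_depth=0

Answer: bluexyzok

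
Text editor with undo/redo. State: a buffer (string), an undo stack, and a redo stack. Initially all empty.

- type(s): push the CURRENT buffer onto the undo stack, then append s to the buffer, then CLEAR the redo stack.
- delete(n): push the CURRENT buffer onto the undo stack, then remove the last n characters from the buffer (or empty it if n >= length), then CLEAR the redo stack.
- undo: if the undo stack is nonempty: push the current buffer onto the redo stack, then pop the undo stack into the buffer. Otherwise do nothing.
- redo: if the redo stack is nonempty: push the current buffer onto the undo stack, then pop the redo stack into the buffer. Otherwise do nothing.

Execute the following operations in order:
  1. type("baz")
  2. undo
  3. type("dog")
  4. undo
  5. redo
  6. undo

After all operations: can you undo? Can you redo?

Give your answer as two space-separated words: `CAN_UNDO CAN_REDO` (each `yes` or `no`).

After op 1 (type): buf='baz' undo_depth=1 redo_depth=0
After op 2 (undo): buf='(empty)' undo_depth=0 redo_depth=1
After op 3 (type): buf='dog' undo_depth=1 redo_depth=0
After op 4 (undo): buf='(empty)' undo_depth=0 redo_depth=1
After op 5 (redo): buf='dog' undo_depth=1 redo_depth=0
After op 6 (undo): buf='(empty)' undo_depth=0 redo_depth=1

Answer: no yes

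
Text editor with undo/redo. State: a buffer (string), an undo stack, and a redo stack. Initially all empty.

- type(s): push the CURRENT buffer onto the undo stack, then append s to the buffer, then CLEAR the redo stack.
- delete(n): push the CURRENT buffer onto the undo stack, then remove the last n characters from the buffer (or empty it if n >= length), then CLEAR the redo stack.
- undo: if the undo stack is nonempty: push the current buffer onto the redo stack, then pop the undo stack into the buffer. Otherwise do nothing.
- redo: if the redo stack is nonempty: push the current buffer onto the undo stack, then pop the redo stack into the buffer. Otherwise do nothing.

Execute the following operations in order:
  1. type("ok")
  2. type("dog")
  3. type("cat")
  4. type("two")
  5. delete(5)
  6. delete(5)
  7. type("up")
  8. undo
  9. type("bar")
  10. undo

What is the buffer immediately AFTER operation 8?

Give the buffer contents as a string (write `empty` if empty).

Answer: o

Derivation:
After op 1 (type): buf='ok' undo_depth=1 redo_depth=0
After op 2 (type): buf='okdog' undo_depth=2 redo_depth=0
After op 3 (type): buf='okdogcat' undo_depth=3 redo_depth=0
After op 4 (type): buf='okdogcattwo' undo_depth=4 redo_depth=0
After op 5 (delete): buf='okdogc' undo_depth=5 redo_depth=0
After op 6 (delete): buf='o' undo_depth=6 redo_depth=0
After op 7 (type): buf='oup' undo_depth=7 redo_depth=0
After op 8 (undo): buf='o' undo_depth=6 redo_depth=1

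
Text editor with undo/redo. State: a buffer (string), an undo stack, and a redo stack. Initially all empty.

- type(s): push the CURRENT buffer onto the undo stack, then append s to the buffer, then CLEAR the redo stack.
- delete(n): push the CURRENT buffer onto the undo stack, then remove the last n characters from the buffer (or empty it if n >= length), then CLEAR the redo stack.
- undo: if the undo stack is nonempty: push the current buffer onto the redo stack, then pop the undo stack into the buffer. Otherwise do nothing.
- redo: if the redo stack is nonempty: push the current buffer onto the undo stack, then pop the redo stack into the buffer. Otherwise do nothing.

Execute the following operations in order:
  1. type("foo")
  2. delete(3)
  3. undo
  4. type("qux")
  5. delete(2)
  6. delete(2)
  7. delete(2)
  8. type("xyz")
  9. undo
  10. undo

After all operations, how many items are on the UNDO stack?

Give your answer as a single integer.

After op 1 (type): buf='foo' undo_depth=1 redo_depth=0
After op 2 (delete): buf='(empty)' undo_depth=2 redo_depth=0
After op 3 (undo): buf='foo' undo_depth=1 redo_depth=1
After op 4 (type): buf='fooqux' undo_depth=2 redo_depth=0
After op 5 (delete): buf='fooq' undo_depth=3 redo_depth=0
After op 6 (delete): buf='fo' undo_depth=4 redo_depth=0
After op 7 (delete): buf='(empty)' undo_depth=5 redo_depth=0
After op 8 (type): buf='xyz' undo_depth=6 redo_depth=0
After op 9 (undo): buf='(empty)' undo_depth=5 redo_depth=1
After op 10 (undo): buf='fo' undo_depth=4 redo_depth=2

Answer: 4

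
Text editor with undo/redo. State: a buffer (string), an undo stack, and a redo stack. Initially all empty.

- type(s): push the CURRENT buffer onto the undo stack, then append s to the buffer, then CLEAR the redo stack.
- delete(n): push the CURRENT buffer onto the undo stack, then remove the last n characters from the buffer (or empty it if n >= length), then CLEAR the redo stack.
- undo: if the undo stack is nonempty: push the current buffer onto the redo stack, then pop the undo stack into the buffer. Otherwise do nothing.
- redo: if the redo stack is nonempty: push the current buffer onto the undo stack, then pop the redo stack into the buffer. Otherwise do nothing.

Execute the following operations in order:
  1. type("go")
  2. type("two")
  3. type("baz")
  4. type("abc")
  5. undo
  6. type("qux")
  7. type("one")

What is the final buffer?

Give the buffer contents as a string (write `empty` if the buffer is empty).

Answer: gotwobazquxone

Derivation:
After op 1 (type): buf='go' undo_depth=1 redo_depth=0
After op 2 (type): buf='gotwo' undo_depth=2 redo_depth=0
After op 3 (type): buf='gotwobaz' undo_depth=3 redo_depth=0
After op 4 (type): buf='gotwobazabc' undo_depth=4 redo_depth=0
After op 5 (undo): buf='gotwobaz' undo_depth=3 redo_depth=1
After op 6 (type): buf='gotwobazqux' undo_depth=4 redo_depth=0
After op 7 (type): buf='gotwobazquxone' undo_depth=5 redo_depth=0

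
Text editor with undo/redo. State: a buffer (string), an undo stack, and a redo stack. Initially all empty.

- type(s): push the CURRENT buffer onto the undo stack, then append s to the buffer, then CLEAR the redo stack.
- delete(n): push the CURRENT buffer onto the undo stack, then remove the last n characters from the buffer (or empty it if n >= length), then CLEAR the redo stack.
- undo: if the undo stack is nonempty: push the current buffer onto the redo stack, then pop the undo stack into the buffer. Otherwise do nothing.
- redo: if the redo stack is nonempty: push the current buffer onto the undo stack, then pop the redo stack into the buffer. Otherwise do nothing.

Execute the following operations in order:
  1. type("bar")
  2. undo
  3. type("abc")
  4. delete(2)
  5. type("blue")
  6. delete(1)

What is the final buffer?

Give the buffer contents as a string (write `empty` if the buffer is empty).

Answer: ablu

Derivation:
After op 1 (type): buf='bar' undo_depth=1 redo_depth=0
After op 2 (undo): buf='(empty)' undo_depth=0 redo_depth=1
After op 3 (type): buf='abc' undo_depth=1 redo_depth=0
After op 4 (delete): buf='a' undo_depth=2 redo_depth=0
After op 5 (type): buf='ablue' undo_depth=3 redo_depth=0
After op 6 (delete): buf='ablu' undo_depth=4 redo_depth=0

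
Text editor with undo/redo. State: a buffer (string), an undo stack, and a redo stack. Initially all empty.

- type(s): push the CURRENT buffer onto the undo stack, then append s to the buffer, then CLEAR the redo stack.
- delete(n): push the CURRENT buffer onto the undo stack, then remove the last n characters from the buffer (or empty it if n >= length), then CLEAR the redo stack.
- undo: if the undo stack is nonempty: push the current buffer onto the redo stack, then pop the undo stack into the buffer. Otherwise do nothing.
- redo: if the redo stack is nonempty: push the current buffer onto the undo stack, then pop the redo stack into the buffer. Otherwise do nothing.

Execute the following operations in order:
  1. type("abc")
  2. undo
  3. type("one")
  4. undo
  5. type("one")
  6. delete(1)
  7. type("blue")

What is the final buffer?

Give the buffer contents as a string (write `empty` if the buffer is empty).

After op 1 (type): buf='abc' undo_depth=1 redo_depth=0
After op 2 (undo): buf='(empty)' undo_depth=0 redo_depth=1
After op 3 (type): buf='one' undo_depth=1 redo_depth=0
After op 4 (undo): buf='(empty)' undo_depth=0 redo_depth=1
After op 5 (type): buf='one' undo_depth=1 redo_depth=0
After op 6 (delete): buf='on' undo_depth=2 redo_depth=0
After op 7 (type): buf='onblue' undo_depth=3 redo_depth=0

Answer: onblue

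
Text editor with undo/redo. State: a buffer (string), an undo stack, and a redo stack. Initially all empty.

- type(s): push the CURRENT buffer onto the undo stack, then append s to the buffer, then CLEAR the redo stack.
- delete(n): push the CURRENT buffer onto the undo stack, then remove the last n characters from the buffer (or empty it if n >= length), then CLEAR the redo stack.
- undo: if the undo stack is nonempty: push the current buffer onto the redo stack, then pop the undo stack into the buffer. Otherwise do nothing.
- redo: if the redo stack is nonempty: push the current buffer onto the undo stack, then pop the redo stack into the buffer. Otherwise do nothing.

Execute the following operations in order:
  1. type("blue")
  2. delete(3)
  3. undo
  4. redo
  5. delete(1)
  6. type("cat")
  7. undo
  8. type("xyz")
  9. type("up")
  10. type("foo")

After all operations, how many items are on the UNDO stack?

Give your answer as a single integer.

Answer: 6

Derivation:
After op 1 (type): buf='blue' undo_depth=1 redo_depth=0
After op 2 (delete): buf='b' undo_depth=2 redo_depth=0
After op 3 (undo): buf='blue' undo_depth=1 redo_depth=1
After op 4 (redo): buf='b' undo_depth=2 redo_depth=0
After op 5 (delete): buf='(empty)' undo_depth=3 redo_depth=0
After op 6 (type): buf='cat' undo_depth=4 redo_depth=0
After op 7 (undo): buf='(empty)' undo_depth=3 redo_depth=1
After op 8 (type): buf='xyz' undo_depth=4 redo_depth=0
After op 9 (type): buf='xyzup' undo_depth=5 redo_depth=0
After op 10 (type): buf='xyzupfoo' undo_depth=6 redo_depth=0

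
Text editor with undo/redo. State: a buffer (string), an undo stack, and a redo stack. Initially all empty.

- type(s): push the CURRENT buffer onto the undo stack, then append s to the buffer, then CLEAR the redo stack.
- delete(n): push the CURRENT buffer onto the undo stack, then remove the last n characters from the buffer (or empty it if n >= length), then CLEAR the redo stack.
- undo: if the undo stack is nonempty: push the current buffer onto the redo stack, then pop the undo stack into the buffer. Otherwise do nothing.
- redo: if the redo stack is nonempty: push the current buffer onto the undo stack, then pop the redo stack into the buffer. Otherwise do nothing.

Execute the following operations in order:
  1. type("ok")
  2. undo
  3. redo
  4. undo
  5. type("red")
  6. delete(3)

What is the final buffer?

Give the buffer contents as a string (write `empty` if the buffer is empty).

Answer: empty

Derivation:
After op 1 (type): buf='ok' undo_depth=1 redo_depth=0
After op 2 (undo): buf='(empty)' undo_depth=0 redo_depth=1
After op 3 (redo): buf='ok' undo_depth=1 redo_depth=0
After op 4 (undo): buf='(empty)' undo_depth=0 redo_depth=1
After op 5 (type): buf='red' undo_depth=1 redo_depth=0
After op 6 (delete): buf='(empty)' undo_depth=2 redo_depth=0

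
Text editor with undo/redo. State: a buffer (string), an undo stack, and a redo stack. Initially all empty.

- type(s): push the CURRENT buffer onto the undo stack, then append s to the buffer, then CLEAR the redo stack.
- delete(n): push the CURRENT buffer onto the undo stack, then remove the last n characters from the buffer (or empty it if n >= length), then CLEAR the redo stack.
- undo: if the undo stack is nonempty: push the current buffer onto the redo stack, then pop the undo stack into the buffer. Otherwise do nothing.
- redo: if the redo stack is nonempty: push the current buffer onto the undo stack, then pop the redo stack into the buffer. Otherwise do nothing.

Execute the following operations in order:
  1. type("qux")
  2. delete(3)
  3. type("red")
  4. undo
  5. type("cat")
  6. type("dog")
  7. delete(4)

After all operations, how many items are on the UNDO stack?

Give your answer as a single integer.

After op 1 (type): buf='qux' undo_depth=1 redo_depth=0
After op 2 (delete): buf='(empty)' undo_depth=2 redo_depth=0
After op 3 (type): buf='red' undo_depth=3 redo_depth=0
After op 4 (undo): buf='(empty)' undo_depth=2 redo_depth=1
After op 5 (type): buf='cat' undo_depth=3 redo_depth=0
After op 6 (type): buf='catdog' undo_depth=4 redo_depth=0
After op 7 (delete): buf='ca' undo_depth=5 redo_depth=0

Answer: 5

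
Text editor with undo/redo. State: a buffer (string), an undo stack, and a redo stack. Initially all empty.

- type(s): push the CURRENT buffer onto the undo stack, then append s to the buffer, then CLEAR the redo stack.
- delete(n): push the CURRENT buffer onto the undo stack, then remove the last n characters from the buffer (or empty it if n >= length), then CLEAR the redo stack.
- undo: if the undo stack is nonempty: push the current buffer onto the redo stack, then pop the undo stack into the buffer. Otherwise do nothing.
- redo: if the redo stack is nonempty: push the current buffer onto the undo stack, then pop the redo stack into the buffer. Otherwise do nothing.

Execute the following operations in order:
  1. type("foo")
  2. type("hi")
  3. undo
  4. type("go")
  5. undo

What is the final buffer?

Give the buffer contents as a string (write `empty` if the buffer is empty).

After op 1 (type): buf='foo' undo_depth=1 redo_depth=0
After op 2 (type): buf='foohi' undo_depth=2 redo_depth=0
After op 3 (undo): buf='foo' undo_depth=1 redo_depth=1
After op 4 (type): buf='foogo' undo_depth=2 redo_depth=0
After op 5 (undo): buf='foo' undo_depth=1 redo_depth=1

Answer: foo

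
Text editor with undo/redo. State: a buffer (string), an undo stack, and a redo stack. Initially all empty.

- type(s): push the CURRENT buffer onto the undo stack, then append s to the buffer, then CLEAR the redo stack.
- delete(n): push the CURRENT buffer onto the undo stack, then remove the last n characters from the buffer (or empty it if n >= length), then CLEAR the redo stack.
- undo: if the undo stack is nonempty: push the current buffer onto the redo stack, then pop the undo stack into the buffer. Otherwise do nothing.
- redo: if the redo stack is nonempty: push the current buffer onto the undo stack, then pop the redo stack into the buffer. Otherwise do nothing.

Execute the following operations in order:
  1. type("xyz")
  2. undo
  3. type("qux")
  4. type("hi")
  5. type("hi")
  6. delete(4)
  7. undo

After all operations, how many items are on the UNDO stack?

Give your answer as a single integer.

Answer: 3

Derivation:
After op 1 (type): buf='xyz' undo_depth=1 redo_depth=0
After op 2 (undo): buf='(empty)' undo_depth=0 redo_depth=1
After op 3 (type): buf='qux' undo_depth=1 redo_depth=0
After op 4 (type): buf='quxhi' undo_depth=2 redo_depth=0
After op 5 (type): buf='quxhihi' undo_depth=3 redo_depth=0
After op 6 (delete): buf='qux' undo_depth=4 redo_depth=0
After op 7 (undo): buf='quxhihi' undo_depth=3 redo_depth=1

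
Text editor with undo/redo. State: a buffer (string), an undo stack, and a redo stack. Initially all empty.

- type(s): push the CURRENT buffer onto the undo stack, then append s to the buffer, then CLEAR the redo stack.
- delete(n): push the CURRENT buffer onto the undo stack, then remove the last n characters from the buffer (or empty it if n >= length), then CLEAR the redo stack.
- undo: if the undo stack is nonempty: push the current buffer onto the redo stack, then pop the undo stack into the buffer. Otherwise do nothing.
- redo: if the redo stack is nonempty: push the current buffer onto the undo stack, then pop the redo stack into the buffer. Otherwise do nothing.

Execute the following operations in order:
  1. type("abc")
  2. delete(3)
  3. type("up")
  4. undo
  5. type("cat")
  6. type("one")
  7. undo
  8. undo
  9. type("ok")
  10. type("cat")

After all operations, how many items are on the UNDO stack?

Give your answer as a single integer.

After op 1 (type): buf='abc' undo_depth=1 redo_depth=0
After op 2 (delete): buf='(empty)' undo_depth=2 redo_depth=0
After op 3 (type): buf='up' undo_depth=3 redo_depth=0
After op 4 (undo): buf='(empty)' undo_depth=2 redo_depth=1
After op 5 (type): buf='cat' undo_depth=3 redo_depth=0
After op 6 (type): buf='catone' undo_depth=4 redo_depth=0
After op 7 (undo): buf='cat' undo_depth=3 redo_depth=1
After op 8 (undo): buf='(empty)' undo_depth=2 redo_depth=2
After op 9 (type): buf='ok' undo_depth=3 redo_depth=0
After op 10 (type): buf='okcat' undo_depth=4 redo_depth=0

Answer: 4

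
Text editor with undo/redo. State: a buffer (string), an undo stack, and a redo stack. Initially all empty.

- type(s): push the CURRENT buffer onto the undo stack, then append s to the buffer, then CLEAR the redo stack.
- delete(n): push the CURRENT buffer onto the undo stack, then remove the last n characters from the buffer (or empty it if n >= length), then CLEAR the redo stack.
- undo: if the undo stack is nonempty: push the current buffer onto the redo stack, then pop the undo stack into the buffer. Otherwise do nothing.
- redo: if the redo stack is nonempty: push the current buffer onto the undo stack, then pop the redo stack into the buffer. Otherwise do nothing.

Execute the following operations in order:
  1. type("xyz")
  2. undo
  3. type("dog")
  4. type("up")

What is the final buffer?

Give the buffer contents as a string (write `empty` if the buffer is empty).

Answer: dogup

Derivation:
After op 1 (type): buf='xyz' undo_depth=1 redo_depth=0
After op 2 (undo): buf='(empty)' undo_depth=0 redo_depth=1
After op 3 (type): buf='dog' undo_depth=1 redo_depth=0
After op 4 (type): buf='dogup' undo_depth=2 redo_depth=0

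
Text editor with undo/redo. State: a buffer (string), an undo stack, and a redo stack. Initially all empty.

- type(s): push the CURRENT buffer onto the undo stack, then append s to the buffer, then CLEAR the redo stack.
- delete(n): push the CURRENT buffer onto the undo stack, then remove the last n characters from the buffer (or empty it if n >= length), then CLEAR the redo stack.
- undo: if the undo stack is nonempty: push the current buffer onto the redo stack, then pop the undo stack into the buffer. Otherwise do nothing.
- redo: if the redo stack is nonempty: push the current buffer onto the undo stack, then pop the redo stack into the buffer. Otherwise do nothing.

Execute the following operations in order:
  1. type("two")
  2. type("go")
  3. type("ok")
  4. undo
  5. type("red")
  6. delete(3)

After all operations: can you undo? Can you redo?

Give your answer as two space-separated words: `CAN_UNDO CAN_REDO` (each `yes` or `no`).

Answer: yes no

Derivation:
After op 1 (type): buf='two' undo_depth=1 redo_depth=0
After op 2 (type): buf='twogo' undo_depth=2 redo_depth=0
After op 3 (type): buf='twogook' undo_depth=3 redo_depth=0
After op 4 (undo): buf='twogo' undo_depth=2 redo_depth=1
After op 5 (type): buf='twogored' undo_depth=3 redo_depth=0
After op 6 (delete): buf='twogo' undo_depth=4 redo_depth=0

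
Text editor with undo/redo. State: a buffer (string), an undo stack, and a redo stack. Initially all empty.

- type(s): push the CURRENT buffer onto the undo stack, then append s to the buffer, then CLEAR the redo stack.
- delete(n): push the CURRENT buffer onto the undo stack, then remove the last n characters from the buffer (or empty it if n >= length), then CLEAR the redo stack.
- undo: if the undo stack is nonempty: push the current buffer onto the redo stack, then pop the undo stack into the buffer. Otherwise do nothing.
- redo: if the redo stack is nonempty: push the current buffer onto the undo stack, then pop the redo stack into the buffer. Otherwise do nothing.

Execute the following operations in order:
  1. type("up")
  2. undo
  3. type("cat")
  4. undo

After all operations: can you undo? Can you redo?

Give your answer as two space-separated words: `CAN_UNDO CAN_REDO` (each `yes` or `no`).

Answer: no yes

Derivation:
After op 1 (type): buf='up' undo_depth=1 redo_depth=0
After op 2 (undo): buf='(empty)' undo_depth=0 redo_depth=1
After op 3 (type): buf='cat' undo_depth=1 redo_depth=0
After op 4 (undo): buf='(empty)' undo_depth=0 redo_depth=1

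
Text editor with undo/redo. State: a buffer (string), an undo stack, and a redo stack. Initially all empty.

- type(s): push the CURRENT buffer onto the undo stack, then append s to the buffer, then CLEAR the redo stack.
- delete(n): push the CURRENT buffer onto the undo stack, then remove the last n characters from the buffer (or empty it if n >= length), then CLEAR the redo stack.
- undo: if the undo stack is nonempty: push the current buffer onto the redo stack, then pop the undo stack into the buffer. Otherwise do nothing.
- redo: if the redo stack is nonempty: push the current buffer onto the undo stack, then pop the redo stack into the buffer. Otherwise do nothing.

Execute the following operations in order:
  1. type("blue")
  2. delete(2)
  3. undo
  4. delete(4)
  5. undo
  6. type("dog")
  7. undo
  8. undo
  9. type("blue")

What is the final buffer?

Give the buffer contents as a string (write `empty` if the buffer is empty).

After op 1 (type): buf='blue' undo_depth=1 redo_depth=0
After op 2 (delete): buf='bl' undo_depth=2 redo_depth=0
After op 3 (undo): buf='blue' undo_depth=1 redo_depth=1
After op 4 (delete): buf='(empty)' undo_depth=2 redo_depth=0
After op 5 (undo): buf='blue' undo_depth=1 redo_depth=1
After op 6 (type): buf='bluedog' undo_depth=2 redo_depth=0
After op 7 (undo): buf='blue' undo_depth=1 redo_depth=1
After op 8 (undo): buf='(empty)' undo_depth=0 redo_depth=2
After op 9 (type): buf='blue' undo_depth=1 redo_depth=0

Answer: blue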